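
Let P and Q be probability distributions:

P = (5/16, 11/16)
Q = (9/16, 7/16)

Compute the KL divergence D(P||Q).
D(P||Q) = Σ P(i) log₂(P(i)/Q(i))
  i=0: (5/16) × log₂((5/16)/(9/16)) = (5/16) × log₂(5/9) = -0.2650
  i=1: (11/16) × log₂((11/16)/(7/16)) = (11/16) × log₂(11/7) = 0.4483
D(P||Q) = -0.2650 + 0.4483
  = 0.1833 bits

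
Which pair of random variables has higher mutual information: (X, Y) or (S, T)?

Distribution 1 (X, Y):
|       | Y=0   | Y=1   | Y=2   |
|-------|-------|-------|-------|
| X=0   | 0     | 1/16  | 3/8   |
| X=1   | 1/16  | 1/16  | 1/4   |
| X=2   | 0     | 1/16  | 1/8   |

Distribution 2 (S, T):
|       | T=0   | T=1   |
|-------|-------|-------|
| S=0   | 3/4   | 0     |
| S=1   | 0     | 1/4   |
Distribution 1 (X, Y):
Marginal P(X) (row sums):
  P(X=0) = 0 + 1/16 + 3/8 = 7/16
  P(X=1) = 1/16 + 1/16 + 1/4 = 3/8
  P(X=2) = 0 + 1/16 + 1/8 = 3/16
Marginal P(Y) (column sums):
  P(Y=0) = 0 + 1/16 + 0 = 1/16
  P(Y=1) = 1/16 + 1/16 + 1/16 = 3/16
  P(Y=2) = 3/8 + 1/4 + 1/8 = 3/4

H(X) = -[(7/16)·log₂(7/16) + (3/8)·log₂(3/8) + (3/16)·log₂(3/16)]
  = 0.5218 + 0.5306 + 0.4528
  = 1.5052 bits
H(Y) = -[(1/16)·log₂(1/16) + (3/16)·log₂(3/16) + (3/4)·log₂(3/4)]
  = 0.2500 + 0.4528 + 0.3113
  = 1.0141 bits
H(X,Y) = -[(1/16)·log₂(1/16) + (3/8)·log₂(3/8) + (1/16)·log₂(1/16) + (1/16)·log₂(1/16) + (1/4)·log₂(1/4) + (1/16)·log₂(1/16) + (1/8)·log₂(1/8)]
  = 0.2500 + 0.5306 + 0.2500 + 0.2500 + 0.5000 + 0.2500 + 0.3750
  = 2.4056 bits

I(X;Y) = H(X) + H(Y) - H(X,Y)
  = 1.5052 + 1.0141 - 2.4056
  = 0.1137 bits

Distribution 2 (S, T):
Marginal P(S) (row sums):
  P(S=0) = 3/4 + 0 = 3/4
  P(S=1) = 0 + 1/4 = 1/4
Marginal P(T) (column sums):
  P(T=0) = 3/4 + 0 = 3/4
  P(T=1) = 0 + 1/4 = 1/4

H(S) = -[(3/4)·log₂(3/4) + (1/4)·log₂(1/4)]
  = 0.3113 + 0.5000
  = 0.8113 bits
H(T) = -[(3/4)·log₂(3/4) + (1/4)·log₂(1/4)]
  = 0.3113 + 0.5000
  = 0.8113 bits
H(S,T) = -[(3/4)·log₂(3/4) + (1/4)·log₂(1/4)]
  = 0.3113 + 0.5000
  = 0.8113 bits

I(S;T) = H(S) + H(T) - H(S,T)
  = 0.8113 + 0.8113 - 0.8113
  = 0.8113 bits

I(S;T) = 0.8113 bits > I(X;Y) = 0.1137 bits, so (S, T) has the higher mutual information (stronger dependence).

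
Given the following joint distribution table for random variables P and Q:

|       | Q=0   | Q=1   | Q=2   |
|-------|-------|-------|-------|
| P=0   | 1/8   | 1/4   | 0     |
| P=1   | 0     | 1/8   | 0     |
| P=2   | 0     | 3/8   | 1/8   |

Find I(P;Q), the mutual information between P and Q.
Marginal P(P) (row sums):
  P(P=0) = 1/8 + 1/4 + 0 = 3/8
  P(P=1) = 0 + 1/8 + 0 = 1/8
  P(P=2) = 0 + 3/8 + 1/8 = 1/2
Marginal P(Q) (column sums):
  P(Q=0) = 1/8 + 0 + 0 = 1/8
  P(Q=1) = 1/4 + 1/8 + 3/8 = 3/4
  P(Q=2) = 0 + 0 + 1/8 = 1/8

H(P) = -[(3/8)·log₂(3/8) + (1/8)·log₂(1/8) + (1/2)·log₂(1/2)]
  = 0.5306 + 0.3750 + 0.5000
  = 1.4056 bits
H(Q) = -[(1/8)·log₂(1/8) + (3/4)·log₂(3/4) + (1/8)·log₂(1/8)]
  = 0.3750 + 0.3113 + 0.3750
  = 1.0613 bits
H(P,Q) = -[(1/8)·log₂(1/8) + (1/4)·log₂(1/4) + (1/8)·log₂(1/8) + (3/8)·log₂(3/8) + (1/8)·log₂(1/8)]
  = 0.3750 + 0.5000 + 0.3750 + 0.5306 + 0.3750
  = 2.1556 bits

I(P;Q) = H(P) + H(Q) - H(P,Q)
  = 1.4056 + 1.0613 - 2.1556
  = 0.3113 bits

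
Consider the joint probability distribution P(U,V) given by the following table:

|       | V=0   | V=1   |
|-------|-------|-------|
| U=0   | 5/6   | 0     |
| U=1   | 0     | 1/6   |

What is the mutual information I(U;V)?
Marginal P(U) (row sums):
  P(U=0) = 5/6 + 0 = 5/6
  P(U=1) = 0 + 1/6 = 1/6
Marginal P(V) (column sums):
  P(V=0) = 5/6 + 0 = 5/6
  P(V=1) = 0 + 1/6 = 1/6

H(U) = -[(5/6)·log₂(5/6) + (1/6)·log₂(1/6)]
  = 0.2192 + 0.4308
  = 0.6500 bits
H(V) = -[(5/6)·log₂(5/6) + (1/6)·log₂(1/6)]
  = 0.2192 + 0.4308
  = 0.6500 bits
H(U,V) = -[(5/6)·log₂(5/6) + (1/6)·log₂(1/6)]
  = 0.2192 + 0.4308
  = 0.6500 bits

I(U;V) = H(U) + H(V) - H(U,V)
  = 0.6500 + 0.6500 - 0.6500
  = 0.6500 bits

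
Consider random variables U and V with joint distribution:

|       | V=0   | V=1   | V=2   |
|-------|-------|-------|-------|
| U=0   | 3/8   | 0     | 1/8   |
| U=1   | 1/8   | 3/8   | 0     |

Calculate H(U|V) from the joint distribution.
Marginal P(V) (column sums):
  P(V=0) = 3/8 + 1/8 = 1/2
  P(V=1) = 0 + 3/8 = 3/8
  P(V=2) = 1/8 + 0 = 1/8

H(U|V) = -Σ P(U,V)·log₂ P(U|V), where P(U|V) = P(U,V) / P(V)
  (cells with P(U,V) = 0 contribute 0)
  (U=0,V=0): P(U|V) = (3/8)/(1/2) = 3/4;  -(3/8)·log₂(3/4) = 0.1556
  (U=0,V=2): P(U|V) = (1/8)/(1/8) = 1;  -(1/8)·log₂(1) = 0.0000
  (U=1,V=0): P(U|V) = (1/8)/(1/2) = 1/4;  -(1/8)·log₂(1/4) = 0.2500
  (U=1,V=1): P(U|V) = (3/8)/(3/8) = 1;  -(3/8)·log₂(1) = 0.0000
H(U|V) = 0.1556 + 0.0000 + 0.2500 + 0.0000
  = 0.4056 bits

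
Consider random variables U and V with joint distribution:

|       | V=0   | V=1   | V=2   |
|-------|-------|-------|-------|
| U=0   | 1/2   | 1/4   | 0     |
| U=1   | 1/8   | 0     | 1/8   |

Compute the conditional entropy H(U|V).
Marginal P(V) (column sums):
  P(V=0) = 1/2 + 1/8 = 5/8
  P(V=1) = 1/4 + 0 = 1/4
  P(V=2) = 0 + 1/8 = 1/8

H(U|V) = -Σ P(U,V)·log₂ P(U|V), where P(U|V) = P(U,V) / P(V)
  (cells with P(U,V) = 0 contribute 0)
  (U=0,V=0): P(U|V) = (1/2)/(5/8) = 4/5;  -(1/2)·log₂(4/5) = 0.1610
  (U=0,V=1): P(U|V) = (1/4)/(1/4) = 1;  -(1/4)·log₂(1) = 0.0000
  (U=1,V=0): P(U|V) = (1/8)/(5/8) = 1/5;  -(1/8)·log₂(1/5) = 0.2902
  (U=1,V=2): P(U|V) = (1/8)/(1/8) = 1;  -(1/8)·log₂(1) = 0.0000
H(U|V) = 0.1610 + 0.0000 + 0.2902 + 0.0000
  = 0.4512 bits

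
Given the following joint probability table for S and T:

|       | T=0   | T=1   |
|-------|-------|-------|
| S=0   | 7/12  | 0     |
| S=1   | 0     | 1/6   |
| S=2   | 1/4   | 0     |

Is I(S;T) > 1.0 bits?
Marginal P(S) (row sums):
  P(S=0) = 7/12 + 0 = 7/12
  P(S=1) = 0 + 1/6 = 1/6
  P(S=2) = 1/4 + 0 = 1/4
Marginal P(T) (column sums):
  P(T=0) = 7/12 + 0 + 1/4 = 5/6
  P(T=1) = 0 + 1/6 + 0 = 1/6

H(S) = -[(7/12)·log₂(7/12) + (1/6)·log₂(1/6) + (1/4)·log₂(1/4)]
  = 0.4536 + 0.4308 + 0.5000
  = 1.3844 bits
H(T) = -[(5/6)·log₂(5/6) + (1/6)·log₂(1/6)]
  = 0.2192 + 0.4308
  = 0.6500 bits
H(S,T) = -[(7/12)·log₂(7/12) + (1/6)·log₂(1/6) + (1/4)·log₂(1/4)]
  = 0.4536 + 0.4308 + 0.5000
  = 1.3844 bits

I(S;T) = H(S) + H(T) - H(S,T)
  = 1.3844 + 0.6500 - 1.3844
  = 0.6500 bits

No. I(S;T) = 0.6500 bits, which is ≤ 1.0 bits.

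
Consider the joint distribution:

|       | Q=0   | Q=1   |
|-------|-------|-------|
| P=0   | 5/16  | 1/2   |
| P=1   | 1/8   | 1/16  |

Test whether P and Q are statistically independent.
Marginal P(P) (row sums):
  P(P=0) = 5/16 + 1/2 = 13/16
  P(P=1) = 1/8 + 1/16 = 3/16
Marginal P(Q) (column sums):
  P(Q=0) = 5/16 + 1/8 = 7/16
  P(Q=1) = 1/2 + 1/16 = 9/16

P and Q are independent iff P(P=i,Q=j) = P(P=i)·P(Q=j) for every cell.
  P(P=0)·P(Q=0) = 13/16 × 7/16 = 91/256, but P(P=0,Q=0) = 5/16 ✗

No, P and Q are not independent. Quantitatively, I(P;Q) > 0:

H(P) = -[(13/16)·log₂(13/16) + (3/16)·log₂(3/16)]
  = 0.2434 + 0.4528
  = 0.6962 bits
H(Q) = -[(7/16)·log₂(7/16) + (9/16)·log₂(9/16)]
  = 0.5218 + 0.4669
  = 0.9887 bits
H(P,Q) = -[(5/16)·log₂(5/16) + (1/2)·log₂(1/2) + (1/8)·log₂(1/8) + (1/16)·log₂(1/16)]
  = 0.5244 + 0.5000 + 0.3750 + 0.2500
  = 1.6494 bits
I(P;Q) = H(P) + H(Q) - H(P,Q) = 0.6962 + 0.9887 - 1.6494 = 0.0355 bits > 0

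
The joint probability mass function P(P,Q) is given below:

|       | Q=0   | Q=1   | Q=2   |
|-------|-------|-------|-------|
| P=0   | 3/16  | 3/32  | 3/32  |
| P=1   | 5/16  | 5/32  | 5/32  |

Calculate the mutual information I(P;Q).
Marginal P(P) (row sums):
  P(P=0) = 3/16 + 3/32 + 3/32 = 3/8
  P(P=1) = 5/16 + 5/32 + 5/32 = 5/8
Marginal P(Q) (column sums):
  P(Q=0) = 3/16 + 5/16 = 1/2
  P(Q=1) = 3/32 + 5/32 = 1/4
  P(Q=2) = 3/32 + 5/32 = 1/4

H(P) = -[(3/8)·log₂(3/8) + (5/8)·log₂(5/8)]
  = 0.5306 + 0.4238
  = 0.9544 bits
H(Q) = -[(1/2)·log₂(1/2) + (1/4)·log₂(1/4) + (1/4)·log₂(1/4)]
  = 0.5000 + 0.5000 + 0.5000
  = 1.5000 bits
H(P,Q) = -[(3/16)·log₂(3/16) + (3/32)·log₂(3/32) + (3/32)·log₂(3/32) + (5/16)·log₂(5/16) + (5/32)·log₂(5/32) + (5/32)·log₂(5/32)]
  = 0.4528 + 0.3202 + 0.3202 + 0.5244 + 0.4184 + 0.4184
  = 2.4544 bits

I(P;Q) = H(P) + H(Q) - H(P,Q)
  = 0.9544 + 1.5000 - 2.4544
  = 0.0000 bits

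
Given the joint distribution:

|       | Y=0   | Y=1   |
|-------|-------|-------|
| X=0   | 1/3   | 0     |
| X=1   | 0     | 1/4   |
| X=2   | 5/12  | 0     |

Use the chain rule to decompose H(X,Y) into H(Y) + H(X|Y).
By the chain rule: H(X,Y) = H(Y) + H(X|Y)

Marginal P(Y) (column sums):
  P(Y=0) = 1/3 + 0 + 5/12 = 3/4
  P(Y=1) = 0 + 1/4 + 0 = 1/4
H(Y) = -[(3/4)·log₂(3/4) + (1/4)·log₂(1/4)]
  = 0.3113 + 0.5000
  = 0.8113 bits
H(X|Y) = -Σ P(X,Y)·log₂ P(X|Y), where P(X|Y) = P(X,Y) / P(Y)
  (cells with P(X,Y) = 0 contribute 0)
  (X=0,Y=0): P(X|Y) = (1/3)/(3/4) = 4/9;  -(1/3)·log₂(4/9) = 0.3900
  (X=1,Y=1): P(X|Y) = (1/4)/(1/4) = 1;  -(1/4)·log₂(1) = 0.0000
  (X=2,Y=0): P(X|Y) = (5/12)/(3/4) = 5/9;  -(5/12)·log₂(5/9) = 0.3533
H(X|Y) = 0.3900 + 0.0000 + 0.3533
  = 0.7433 bits

H(X,Y) = H(Y) + H(X|Y) = 0.8113 + 0.7433 = 1.5546 bits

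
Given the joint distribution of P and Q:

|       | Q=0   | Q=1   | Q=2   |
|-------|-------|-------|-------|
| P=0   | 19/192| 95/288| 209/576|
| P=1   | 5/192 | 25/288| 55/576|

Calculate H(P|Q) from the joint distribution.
Marginal P(Q) (column sums):
  P(Q=0) = 19/192 + 5/192 = 1/8
  P(Q=1) = 95/288 + 25/288 = 5/12
  P(Q=2) = 209/576 + 55/576 = 11/24

H(P|Q) = -Σ P(P,Q)·log₂ P(P|Q), where P(P|Q) = P(P,Q) / P(Q)
  (P=0,Q=0): P(P|Q) = (19/192)/(1/8) = 19/24;  -(19/192)·log₂(19/24) = 0.0334
  (P=0,Q=1): P(P|Q) = (95/288)/(5/12) = 19/24;  -(95/288)·log₂(19/24) = 0.1112
  (P=0,Q=2): P(P|Q) = (209/576)/(11/24) = 19/24;  -(209/576)·log₂(19/24) = 0.1223
  (P=1,Q=0): P(P|Q) = (5/192)/(1/8) = 5/24;  -(5/192)·log₂(5/24) = 0.0589
  (P=1,Q=1): P(P|Q) = (25/288)/(5/12) = 5/24;  -(25/288)·log₂(5/24) = 0.1964
  (P=1,Q=2): P(P|Q) = (55/576)/(11/24) = 5/24;  -(55/576)·log₂(5/24) = 0.2161
H(P|Q) = 0.0334 + 0.1112 + 0.1223 + 0.0589 + 0.1964 + 0.2161
  = 0.7383 bits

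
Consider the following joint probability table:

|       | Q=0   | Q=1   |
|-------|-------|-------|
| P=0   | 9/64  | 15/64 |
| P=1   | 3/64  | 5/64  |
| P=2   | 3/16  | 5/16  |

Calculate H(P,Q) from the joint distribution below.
H(P,Q) = -Σ P(P,Q) log₂ P(P,Q), summed over the non-zero cells:
H(P,Q) = -[(9/64)·log₂(9/64) + (15/64)·log₂(15/64) + (3/64)·log₂(3/64) + (5/64)·log₂(5/64) + (3/16)·log₂(3/16) + (5/16)·log₂(5/16)]
  = 0.3980 + 0.4906 + 0.2070 + 0.2873 + 0.4528 + 0.5244
  = 2.3601 bits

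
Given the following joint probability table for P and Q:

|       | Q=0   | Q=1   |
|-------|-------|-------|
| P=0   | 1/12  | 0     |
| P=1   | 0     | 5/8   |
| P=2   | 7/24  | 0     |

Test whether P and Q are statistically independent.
Marginal P(P) (row sums):
  P(P=0) = 1/12 + 0 = 1/12
  P(P=1) = 0 + 5/8 = 5/8
  P(P=2) = 7/24 + 0 = 7/24
Marginal P(Q) (column sums):
  P(Q=0) = 1/12 + 0 + 7/24 = 3/8
  P(Q=1) = 0 + 5/8 + 0 = 5/8

P and Q are independent iff P(P=i,Q=j) = P(P=i)·P(Q=j) for every cell.
  P(P=0)·P(Q=0) = 1/12 × 3/8 = 1/32, but P(P=0,Q=0) = 1/12 ✗

No, P and Q are not independent. Quantitatively, I(P;Q) > 0:

H(P) = -[(1/12)·log₂(1/12) + (5/8)·log₂(5/8) + (7/24)·log₂(7/24)]
  = 0.2987 + 0.4238 + 0.5185
  = 1.2410 bits
H(Q) = -[(3/8)·log₂(3/8) + (5/8)·log₂(5/8)]
  = 0.5306 + 0.4238
  = 0.9544 bits
H(P,Q) = -[(1/12)·log₂(1/12) + (5/8)·log₂(5/8) + (7/24)·log₂(7/24)]
  = 0.2987 + 0.4238 + 0.5185
  = 1.2410 bits
I(P;Q) = H(P) + H(Q) - H(P,Q) = 1.2410 + 0.9544 - 1.2410 = 0.9544 bits > 0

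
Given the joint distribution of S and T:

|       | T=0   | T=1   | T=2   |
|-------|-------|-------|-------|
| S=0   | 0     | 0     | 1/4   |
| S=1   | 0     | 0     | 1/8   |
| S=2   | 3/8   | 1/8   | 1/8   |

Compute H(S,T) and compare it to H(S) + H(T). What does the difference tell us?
Marginal P(S) (row sums):
  P(S=0) = 0 + 0 + 1/4 = 1/4
  P(S=1) = 0 + 0 + 1/8 = 1/8
  P(S=2) = 3/8 + 1/8 + 1/8 = 5/8
Marginal P(T) (column sums):
  P(T=0) = 0 + 0 + 3/8 = 3/8
  P(T=1) = 0 + 0 + 1/8 = 1/8
  P(T=2) = 1/4 + 1/8 + 1/8 = 1/2

H(S,T) = -[(1/4)·log₂(1/4) + (1/8)·log₂(1/8) + (3/8)·log₂(3/8) + (1/8)·log₂(1/8) + (1/8)·log₂(1/8)]
  = 0.5000 + 0.3750 + 0.5306 + 0.3750 + 0.3750
  = 2.1556 bits
H(S) = -[(1/4)·log₂(1/4) + (1/8)·log₂(1/8) + (5/8)·log₂(5/8)]
  = 0.5000 + 0.3750 + 0.4238
  = 1.2988 bits
H(T) = -[(3/8)·log₂(3/8) + (1/8)·log₂(1/8) + (1/2)·log₂(1/2)]
  = 0.5306 + 0.3750 + 0.5000
  = 1.4056 bits

H(S) + H(T) = 1.2988 + 1.4056 = 2.7044 bits
Difference: H(S) + H(T) - H(S,T) = 2.7044 - 2.1556 = 0.5488 bits = I(S;T)

The difference is the mutual information; it is positive here, so S and T are dependent (knowing one reduces uncertainty about the other by 0.5488 bits).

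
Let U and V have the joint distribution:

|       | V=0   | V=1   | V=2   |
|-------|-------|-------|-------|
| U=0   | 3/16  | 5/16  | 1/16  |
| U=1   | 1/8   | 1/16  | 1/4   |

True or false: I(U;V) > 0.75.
Marginal P(U) (row sums):
  P(U=0) = 3/16 + 5/16 + 1/16 = 9/16
  P(U=1) = 1/8 + 1/16 + 1/4 = 7/16
Marginal P(V) (column sums):
  P(V=0) = 3/16 + 1/8 = 5/16
  P(V=1) = 5/16 + 1/16 = 3/8
  P(V=2) = 1/16 + 1/4 = 5/16

H(U) = -[(9/16)·log₂(9/16) + (7/16)·log₂(7/16)]
  = 0.4669 + 0.5218
  = 0.9887 bits
H(V) = -[(5/16)·log₂(5/16) + (3/8)·log₂(3/8) + (5/16)·log₂(5/16)]
  = 0.5244 + 0.5306 + 0.5244
  = 1.5794 bits
H(U,V) = -[(3/16)·log₂(3/16) + (5/16)·log₂(5/16) + (1/16)·log₂(1/16) + (1/8)·log₂(1/8) + (1/16)·log₂(1/16) + (1/4)·log₂(1/4)]
  = 0.4528 + 0.5244 + 0.2500 + 0.3750 + 0.2500 + 0.5000
  = 2.3522 bits

I(U;V) = H(U) + H(V) - H(U,V)
  = 0.9887 + 1.5794 - 2.3522
  = 0.2159 bits

False. I(U;V) = 0.2159 bits, which is ≤ 0.75 bits.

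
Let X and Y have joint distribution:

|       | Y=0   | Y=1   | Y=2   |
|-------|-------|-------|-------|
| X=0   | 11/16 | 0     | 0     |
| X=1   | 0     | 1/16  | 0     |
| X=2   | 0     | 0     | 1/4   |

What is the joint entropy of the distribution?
H(X,Y) = -Σ P(X,Y) log₂ P(X,Y), summed over the non-zero cells:
H(X,Y) = -[(11/16)·log₂(11/16) + (1/16)·log₂(1/16) + (1/4)·log₂(1/4)]
  = 0.3716 + 0.2500 + 0.5000
  = 1.1216 bits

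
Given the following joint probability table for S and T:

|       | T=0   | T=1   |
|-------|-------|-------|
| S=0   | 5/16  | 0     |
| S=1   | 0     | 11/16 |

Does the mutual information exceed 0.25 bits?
Marginal P(S) (row sums):
  P(S=0) = 5/16 + 0 = 5/16
  P(S=1) = 0 + 11/16 = 11/16
Marginal P(T) (column sums):
  P(T=0) = 5/16 + 0 = 5/16
  P(T=1) = 0 + 11/16 = 11/16

H(S) = -[(5/16)·log₂(5/16) + (11/16)·log₂(11/16)]
  = 0.5244 + 0.3716
  = 0.8960 bits
H(T) = -[(5/16)·log₂(5/16) + (11/16)·log₂(11/16)]
  = 0.5244 + 0.3716
  = 0.8960 bits
H(S,T) = -[(5/16)·log₂(5/16) + (11/16)·log₂(11/16)]
  = 0.5244 + 0.3716
  = 0.8960 bits

I(S;T) = H(S) + H(T) - H(S,T)
  = 0.8960 + 0.8960 - 0.8960
  = 0.8960 bits

Yes. I(S;T) = 0.8960 bits, which is > 0.25 bits.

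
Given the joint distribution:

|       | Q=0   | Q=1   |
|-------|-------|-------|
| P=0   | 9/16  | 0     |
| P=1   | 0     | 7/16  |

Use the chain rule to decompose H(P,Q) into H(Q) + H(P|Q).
By the chain rule: H(P,Q) = H(Q) + H(P|Q)

Marginal P(Q) (column sums):
  P(Q=0) = 9/16 + 0 = 9/16
  P(Q=1) = 0 + 7/16 = 7/16
H(Q) = -[(9/16)·log₂(9/16) + (7/16)·log₂(7/16)]
  = 0.4669 + 0.5218
  = 0.9887 bits
H(P|Q) = -Σ P(P,Q)·log₂ P(P|Q), where P(P|Q) = P(P,Q) / P(Q)
  (cells with P(P,Q) = 0 contribute 0)
  (P=0,Q=0): P(P|Q) = (9/16)/(9/16) = 1;  -(9/16)·log₂(1) = 0.0000
  (P=1,Q=1): P(P|Q) = (7/16)/(7/16) = 1;  -(7/16)·log₂(1) = 0.0000
H(P|Q) = 0.0000 + 0.0000
  = 0.0000 bits

H(P,Q) = H(Q) + H(P|Q) = 0.9887 + 0.0000 = 0.9887 bits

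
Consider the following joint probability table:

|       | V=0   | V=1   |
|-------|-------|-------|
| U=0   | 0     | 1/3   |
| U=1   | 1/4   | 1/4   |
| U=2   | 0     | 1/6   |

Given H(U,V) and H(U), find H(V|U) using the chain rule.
From the chain rule: H(U,V) = H(U) + H(V|U)
Therefore: H(V|U) = H(U,V) - H(U)

H(U,V) = -[(1/3)·log₂(1/3) + (1/4)·log₂(1/4) + (1/4)·log₂(1/4) + (1/6)·log₂(1/6)]
  = 0.5283 + 0.5000 + 0.5000 + 0.4308
  = 1.9591 bits
Marginal P(U) (row sums):
  P(U=0) = 0 + 1/3 = 1/3
  P(U=1) = 1/4 + 1/4 = 1/2
  P(U=2) = 0 + 1/6 = 1/6
H(U) = -[(1/3)·log₂(1/3) + (1/2)·log₂(1/2) + (1/6)·log₂(1/6)]
  = 0.5283 + 0.5000 + 0.4308
  = 1.4591 bits

H(V|U) = 1.9591 - 1.4591 = 0.5000 bits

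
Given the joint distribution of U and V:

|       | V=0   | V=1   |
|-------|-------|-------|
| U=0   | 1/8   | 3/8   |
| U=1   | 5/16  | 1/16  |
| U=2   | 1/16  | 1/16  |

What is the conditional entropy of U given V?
Marginal P(V) (column sums):
  P(V=0) = 1/8 + 5/16 + 1/16 = 1/2
  P(V=1) = 3/8 + 1/16 + 1/16 = 1/2

H(U|V) = -Σ P(U,V)·log₂ P(U|V), where P(U|V) = P(U,V) / P(V)
  (U=0,V=0): P(U|V) = (1/8)/(1/2) = 1/4;  -(1/8)·log₂(1/4) = 0.2500
  (U=0,V=1): P(U|V) = (3/8)/(1/2) = 3/4;  -(3/8)·log₂(3/4) = 0.1556
  (U=1,V=0): P(U|V) = (5/16)/(1/2) = 5/8;  -(5/16)·log₂(5/8) = 0.2119
  (U=1,V=1): P(U|V) = (1/16)/(1/2) = 1/8;  -(1/16)·log₂(1/8) = 0.1875
  (U=2,V=0): P(U|V) = (1/16)/(1/2) = 1/8;  -(1/16)·log₂(1/8) = 0.1875
  (U=2,V=1): P(U|V) = (1/16)/(1/2) = 1/8;  -(1/16)·log₂(1/8) = 0.1875
H(U|V) = 0.2500 + 0.1556 + 0.2119 + 0.1875 + 0.1875 + 0.1875
  = 1.1800 bits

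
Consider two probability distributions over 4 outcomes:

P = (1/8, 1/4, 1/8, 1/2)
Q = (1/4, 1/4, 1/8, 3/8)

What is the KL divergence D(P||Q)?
D(P||Q) = Σ P(i) log₂(P(i)/Q(i))
  i=0: (1/8) × log₂((1/8)/(1/4)) = (1/8) × log₂(1/2) = -0.1250
  i=1: (1/4) × log₂((1/4)/(1/4)) = (1/4) × log₂(1) = 0.0000
  i=2: (1/8) × log₂((1/8)/(1/8)) = (1/8) × log₂(1) = 0.0000
  i=3: (1/2) × log₂((1/2)/(3/8)) = (1/2) × log₂(4/3) = 0.2075
D(P||Q) = -0.1250 + 0.0000 + 0.0000 + 0.2075
  = 0.0825 bits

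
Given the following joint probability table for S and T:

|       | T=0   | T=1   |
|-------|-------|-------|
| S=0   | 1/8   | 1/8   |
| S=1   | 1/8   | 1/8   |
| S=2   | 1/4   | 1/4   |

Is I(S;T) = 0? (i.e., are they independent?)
Marginal P(S) (row sums):
  P(S=0) = 1/8 + 1/8 = 1/4
  P(S=1) = 1/8 + 1/8 = 1/4
  P(S=2) = 1/4 + 1/4 = 1/2
Marginal P(T) (column sums):
  P(T=0) = 1/8 + 1/8 + 1/4 = 1/2
  P(T=1) = 1/8 + 1/8 + 1/4 = 1/2

S and T are independent iff P(S=i,T=j) = P(S=i)·P(T=j) for every cell.
  P(S=0)·P(T=0) = 1/4 × 1/2 = 1/8 = P(S=0,T=0) ✓
  P(S=0)·P(T=1) = 1/4 × 1/2 = 1/8 = P(S=0,T=1) ✓
  P(S=1)·P(T=0) = 1/4 × 1/2 = 1/8 = P(S=1,T=0) ✓
  P(S=1)·P(T=1) = 1/4 × 1/2 = 1/8 = P(S=1,T=1) ✓
  P(S=2)·P(T=0) = 1/2 × 1/2 = 1/4 = P(S=2,T=0) ✓
  P(S=2)·P(T=1) = 1/2 × 1/2 = 1/4 = P(S=2,T=1) ✓

Yes, S and T are independent: every cell factors, so I(S;T) = 0 bits.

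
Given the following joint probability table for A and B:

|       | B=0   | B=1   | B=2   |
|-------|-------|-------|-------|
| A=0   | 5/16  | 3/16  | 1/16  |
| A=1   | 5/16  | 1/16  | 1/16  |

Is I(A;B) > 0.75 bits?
Marginal P(A) (row sums):
  P(A=0) = 5/16 + 3/16 + 1/16 = 9/16
  P(A=1) = 5/16 + 1/16 + 1/16 = 7/16
Marginal P(B) (column sums):
  P(B=0) = 5/16 + 5/16 = 5/8
  P(B=1) = 3/16 + 1/16 = 1/4
  P(B=2) = 1/16 + 1/16 = 1/8

H(A) = -[(9/16)·log₂(9/16) + (7/16)·log₂(7/16)]
  = 0.4669 + 0.5218
  = 0.9887 bits
H(B) = -[(5/8)·log₂(5/8) + (1/4)·log₂(1/4) + (1/8)·log₂(1/8)]
  = 0.4238 + 0.5000 + 0.3750
  = 1.2988 bits
H(A,B) = -[(5/16)·log₂(5/16) + (3/16)·log₂(3/16) + (1/16)·log₂(1/16) + (5/16)·log₂(5/16) + (1/16)·log₂(1/16) + (1/16)·log₂(1/16)]
  = 0.5244 + 0.4528 + 0.2500 + 0.5244 + 0.2500 + 0.2500
  = 2.2516 bits

I(A;B) = H(A) + H(B) - H(A,B)
  = 0.9887 + 1.2988 - 2.2516
  = 0.0359 bits

No. I(A;B) = 0.0359 bits, which is ≤ 0.75 bits.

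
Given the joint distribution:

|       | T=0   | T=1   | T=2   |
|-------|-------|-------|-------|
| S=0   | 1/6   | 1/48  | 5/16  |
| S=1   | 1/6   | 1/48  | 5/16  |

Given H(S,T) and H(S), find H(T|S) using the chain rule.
From the chain rule: H(S,T) = H(S) + H(T|S)
Therefore: H(T|S) = H(S,T) - H(S)

H(S,T) = -[(1/6)·log₂(1/6) + (1/48)·log₂(1/48) + (5/16)·log₂(5/16) + (1/6)·log₂(1/6) + (1/48)·log₂(1/48) + (5/16)·log₂(5/16)]
  = 0.4308 + 0.1164 + 0.5244 + 0.4308 + 0.1164 + 0.5244
  = 2.1432 bits
Marginal P(S) (row sums):
  P(S=0) = 1/6 + 1/48 + 5/16 = 1/2
  P(S=1) = 1/6 + 1/48 + 5/16 = 1/2
H(S) = -[(1/2)·log₂(1/2) + (1/2)·log₂(1/2)]
  = 0.5000 + 0.5000
  = 1.0000 bits

H(T|S) = 2.1432 - 1.0000 = 1.1432 bits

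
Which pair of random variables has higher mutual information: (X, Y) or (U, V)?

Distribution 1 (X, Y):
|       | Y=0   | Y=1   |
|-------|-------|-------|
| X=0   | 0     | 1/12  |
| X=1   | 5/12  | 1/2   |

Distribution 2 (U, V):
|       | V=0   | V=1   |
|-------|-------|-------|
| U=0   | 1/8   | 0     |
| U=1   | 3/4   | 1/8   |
Distribution 1 (X, Y):
Marginal P(X) (row sums):
  P(X=0) = 0 + 1/12 = 1/12
  P(X=1) = 5/12 + 1/2 = 11/12
Marginal P(Y) (column sums):
  P(Y=0) = 0 + 5/12 = 5/12
  P(Y=1) = 1/12 + 1/2 = 7/12

H(X) = -[(1/12)·log₂(1/12) + (11/12)·log₂(11/12)]
  = 0.2987 + 0.1151
  = 0.4138 bits
H(Y) = -[(5/12)·log₂(5/12) + (7/12)·log₂(7/12)]
  = 0.5263 + 0.4536
  = 0.9799 bits
H(X,Y) = -[(1/12)·log₂(1/12) + (5/12)·log₂(5/12) + (1/2)·log₂(1/2)]
  = 0.2987 + 0.5263 + 0.5000
  = 1.3250 bits

I(X;Y) = H(X) + H(Y) - H(X,Y)
  = 0.4138 + 0.9799 - 1.3250
  = 0.0687 bits

Distribution 2 (U, V):
Marginal P(U) (row sums):
  P(U=0) = 1/8 + 0 = 1/8
  P(U=1) = 3/4 + 1/8 = 7/8
Marginal P(V) (column sums):
  P(V=0) = 1/8 + 3/4 = 7/8
  P(V=1) = 0 + 1/8 = 1/8

H(U) = -[(1/8)·log₂(1/8) + (7/8)·log₂(7/8)]
  = 0.3750 + 0.1686
  = 0.5436 bits
H(V) = -[(7/8)·log₂(7/8) + (1/8)·log₂(1/8)]
  = 0.1686 + 0.3750
  = 0.5436 bits
H(U,V) = -[(1/8)·log₂(1/8) + (3/4)·log₂(3/4) + (1/8)·log₂(1/8)]
  = 0.3750 + 0.3113 + 0.3750
  = 1.0613 bits

I(U;V) = H(U) + H(V) - H(U,V)
  = 0.5436 + 0.5436 - 1.0613
  = 0.0259 bits

I(X;Y) = 0.0687 bits > I(U;V) = 0.0259 bits, so (X, Y) has the higher mutual information (stronger dependence).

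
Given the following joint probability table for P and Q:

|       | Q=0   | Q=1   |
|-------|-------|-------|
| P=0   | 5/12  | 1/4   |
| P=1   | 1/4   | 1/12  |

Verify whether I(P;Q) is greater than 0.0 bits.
Marginal P(P) (row sums):
  P(P=0) = 5/12 + 1/4 = 2/3
  P(P=1) = 1/4 + 1/12 = 1/3
Marginal P(Q) (column sums):
  P(Q=0) = 5/12 + 1/4 = 2/3
  P(Q=1) = 1/4 + 1/12 = 1/3

H(P) = -[(2/3)·log₂(2/3) + (1/3)·log₂(1/3)]
  = 0.3900 + 0.5283
  = 0.9183 bits
H(Q) = -[(2/3)·log₂(2/3) + (1/3)·log₂(1/3)]
  = 0.3900 + 0.5283
  = 0.9183 bits
H(P,Q) = -[(5/12)·log₂(5/12) + (1/4)·log₂(1/4) + (1/4)·log₂(1/4) + (1/12)·log₂(1/12)]
  = 0.5263 + 0.5000 + 0.5000 + 0.2987
  = 1.8250 bits

I(P;Q) = H(P) + H(Q) - H(P,Q)
  = 0.9183 + 0.9183 - 1.8250
  = 0.0116 bits

Yes. I(P;Q) = 0.0116 bits, which is > 0.0 bits.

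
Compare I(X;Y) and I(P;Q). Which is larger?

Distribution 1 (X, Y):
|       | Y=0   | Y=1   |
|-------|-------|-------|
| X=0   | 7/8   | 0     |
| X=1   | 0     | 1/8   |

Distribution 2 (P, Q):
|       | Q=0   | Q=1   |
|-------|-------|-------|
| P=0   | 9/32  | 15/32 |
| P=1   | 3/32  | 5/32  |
Distribution 1 (X, Y):
Marginal P(X) (row sums):
  P(X=0) = 7/8 + 0 = 7/8
  P(X=1) = 0 + 1/8 = 1/8
Marginal P(Y) (column sums):
  P(Y=0) = 7/8 + 0 = 7/8
  P(Y=1) = 0 + 1/8 = 1/8

H(X) = -[(7/8)·log₂(7/8) + (1/8)·log₂(1/8)]
  = 0.1686 + 0.3750
  = 0.5436 bits
H(Y) = -[(7/8)·log₂(7/8) + (1/8)·log₂(1/8)]
  = 0.1686 + 0.3750
  = 0.5436 bits
H(X,Y) = -[(7/8)·log₂(7/8) + (1/8)·log₂(1/8)]
  = 0.1686 + 0.3750
  = 0.5436 bits

I(X;Y) = H(X) + H(Y) - H(X,Y)
  = 0.5436 + 0.5436 - 0.5436
  = 0.5436 bits

Distribution 2 (P, Q):
Marginal P(P) (row sums):
  P(P=0) = 9/32 + 15/32 = 3/4
  P(P=1) = 3/32 + 5/32 = 1/4
Marginal P(Q) (column sums):
  P(Q=0) = 9/32 + 3/32 = 3/8
  P(Q=1) = 15/32 + 5/32 = 5/8

H(P) = -[(3/4)·log₂(3/4) + (1/4)·log₂(1/4)]
  = 0.3113 + 0.5000
  = 0.8113 bits
H(Q) = -[(3/8)·log₂(3/8) + (5/8)·log₂(5/8)]
  = 0.5306 + 0.4238
  = 0.9544 bits
H(P,Q) = -[(9/32)·log₂(9/32) + (15/32)·log₂(15/32) + (3/32)·log₂(3/32) + (5/32)·log₂(5/32)]
  = 0.5147 + 0.5124 + 0.3202 + 0.4184
  = 1.7657 bits

I(P;Q) = H(P) + H(Q) - H(P,Q)
  = 0.8113 + 0.9544 - 1.7657
  = 0.0000 bits

I(X;Y) = 0.5436 bits > I(P;Q) = 0.0000 bits, so (X, Y) has the higher mutual information (stronger dependence).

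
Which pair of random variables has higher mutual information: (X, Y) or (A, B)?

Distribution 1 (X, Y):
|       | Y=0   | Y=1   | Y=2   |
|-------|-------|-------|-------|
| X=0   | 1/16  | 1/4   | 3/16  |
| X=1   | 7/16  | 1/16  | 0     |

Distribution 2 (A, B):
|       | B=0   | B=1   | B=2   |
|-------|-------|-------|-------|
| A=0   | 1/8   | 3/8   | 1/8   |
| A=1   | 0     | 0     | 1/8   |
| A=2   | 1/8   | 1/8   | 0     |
Distribution 1 (X, Y):
Marginal P(X) (row sums):
  P(X=0) = 1/16 + 1/4 + 3/16 = 1/2
  P(X=1) = 7/16 + 1/16 + 0 = 1/2
Marginal P(Y) (column sums):
  P(Y=0) = 1/16 + 7/16 = 1/2
  P(Y=1) = 1/4 + 1/16 = 5/16
  P(Y=2) = 3/16 + 0 = 3/16

H(X) = -[(1/2)·log₂(1/2) + (1/2)·log₂(1/2)]
  = 0.5000 + 0.5000
  = 1.0000 bits
H(Y) = -[(1/2)·log₂(1/2) + (5/16)·log₂(5/16) + (3/16)·log₂(3/16)]
  = 0.5000 + 0.5244 + 0.4528
  = 1.4772 bits
H(X,Y) = -[(1/16)·log₂(1/16) + (1/4)·log₂(1/4) + (3/16)·log₂(3/16) + (7/16)·log₂(7/16) + (1/16)·log₂(1/16)]
  = 0.2500 + 0.5000 + 0.4528 + 0.5218 + 0.2500
  = 1.9746 bits

I(X;Y) = H(X) + H(Y) - H(X,Y)
  = 1.0000 + 1.4772 - 1.9746
  = 0.5026 bits

Distribution 2 (A, B):
Marginal P(A) (row sums):
  P(A=0) = 1/8 + 3/8 + 1/8 = 5/8
  P(A=1) = 0 + 0 + 1/8 = 1/8
  P(A=2) = 1/8 + 1/8 + 0 = 1/4
Marginal P(B) (column sums):
  P(B=0) = 1/8 + 0 + 1/8 = 1/4
  P(B=1) = 3/8 + 0 + 1/8 = 1/2
  P(B=2) = 1/8 + 1/8 + 0 = 1/4

H(A) = -[(5/8)·log₂(5/8) + (1/8)·log₂(1/8) + (1/4)·log₂(1/4)]
  = 0.4238 + 0.3750 + 0.5000
  = 1.2988 bits
H(B) = -[(1/4)·log₂(1/4) + (1/2)·log₂(1/2) + (1/4)·log₂(1/4)]
  = 0.5000 + 0.5000 + 0.5000
  = 1.5000 bits
H(A,B) = -[(1/8)·log₂(1/8) + (3/8)·log₂(3/8) + (1/8)·log₂(1/8) + (1/8)·log₂(1/8) + (1/8)·log₂(1/8) + (1/8)·log₂(1/8)]
  = 0.3750 + 0.5306 + 0.3750 + 0.3750 + 0.3750 + 0.3750
  = 2.4056 bits

I(A;B) = H(A) + H(B) - H(A,B)
  = 1.2988 + 1.5000 - 2.4056
  = 0.3932 bits

I(X;Y) = 0.5026 bits > I(A;B) = 0.3932 bits, so (X, Y) has the higher mutual information (stronger dependence).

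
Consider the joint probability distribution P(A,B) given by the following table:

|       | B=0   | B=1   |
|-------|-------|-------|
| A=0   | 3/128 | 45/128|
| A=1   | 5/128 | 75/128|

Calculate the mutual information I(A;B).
Marginal P(A) (row sums):
  P(A=0) = 3/128 + 45/128 = 3/8
  P(A=1) = 5/128 + 75/128 = 5/8
Marginal P(B) (column sums):
  P(B=0) = 3/128 + 5/128 = 1/16
  P(B=1) = 45/128 + 75/128 = 15/16

H(A) = -[(3/8)·log₂(3/8) + (5/8)·log₂(5/8)]
  = 0.5306 + 0.4238
  = 0.9544 bits
H(B) = -[(1/16)·log₂(1/16) + (15/16)·log₂(15/16)]
  = 0.2500 + 0.0873
  = 0.3373 bits
H(A,B) = -[(3/128)·log₂(3/128) + (45/128)·log₂(45/128) + (5/128)·log₂(5/128) + (75/128)·log₂(75/128)]
  = 0.1269 + 0.5302 + 0.1827 + 0.4519
  = 1.2917 bits

I(A;B) = H(A) + H(B) - H(A,B)
  = 0.9544 + 0.3373 - 1.2917
  = 0.0000 bits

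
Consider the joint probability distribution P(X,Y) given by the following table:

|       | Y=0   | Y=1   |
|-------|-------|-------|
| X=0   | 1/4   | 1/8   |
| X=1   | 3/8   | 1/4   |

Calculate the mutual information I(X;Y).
Marginal P(X) (row sums):
  P(X=0) = 1/4 + 1/8 = 3/8
  P(X=1) = 3/8 + 1/4 = 5/8
Marginal P(Y) (column sums):
  P(Y=0) = 1/4 + 3/8 = 5/8
  P(Y=1) = 1/8 + 1/4 = 3/8

H(X) = -[(3/8)·log₂(3/8) + (5/8)·log₂(5/8)]
  = 0.5306 + 0.4238
  = 0.9544 bits
H(Y) = -[(5/8)·log₂(5/8) + (3/8)·log₂(3/8)]
  = 0.4238 + 0.5306
  = 0.9544 bits
H(X,Y) = -[(1/4)·log₂(1/4) + (1/8)·log₂(1/8) + (3/8)·log₂(3/8) + (1/4)·log₂(1/4)]
  = 0.5000 + 0.3750 + 0.5306 + 0.5000
  = 1.9056 bits

I(X;Y) = H(X) + H(Y) - H(X,Y)
  = 0.9544 + 0.9544 - 1.9056
  = 0.0032 bits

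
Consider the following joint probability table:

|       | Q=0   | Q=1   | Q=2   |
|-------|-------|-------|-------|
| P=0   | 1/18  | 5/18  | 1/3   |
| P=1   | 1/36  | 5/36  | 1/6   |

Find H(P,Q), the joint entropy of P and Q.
H(P,Q) = -Σ P(P,Q) log₂ P(P,Q), summed over the non-zero cells:
H(P,Q) = -[(1/18)·log₂(1/18) + (5/18)·log₂(5/18) + (1/3)·log₂(1/3) + (1/36)·log₂(1/36) + (5/36)·log₂(5/36) + (1/6)·log₂(1/6)]
  = 0.2317 + 0.5133 + 0.5283 + 0.1436 + 0.3956 + 0.4308
  = 2.2433 bits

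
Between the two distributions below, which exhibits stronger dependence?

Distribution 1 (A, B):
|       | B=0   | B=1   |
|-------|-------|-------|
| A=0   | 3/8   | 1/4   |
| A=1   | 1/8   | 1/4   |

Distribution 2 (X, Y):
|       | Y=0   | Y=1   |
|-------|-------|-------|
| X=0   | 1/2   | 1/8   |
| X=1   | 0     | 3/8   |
Distribution 1 (A, B):
Marginal P(A) (row sums):
  P(A=0) = 3/8 + 1/4 = 5/8
  P(A=1) = 1/8 + 1/4 = 3/8
Marginal P(B) (column sums):
  P(B=0) = 3/8 + 1/8 = 1/2
  P(B=1) = 1/4 + 1/4 = 1/2

H(A) = -[(5/8)·log₂(5/8) + (3/8)·log₂(3/8)]
  = 0.4238 + 0.5306
  = 0.9544 bits
H(B) = -[(1/2)·log₂(1/2) + (1/2)·log₂(1/2)]
  = 0.5000 + 0.5000
  = 1.0000 bits
H(A,B) = -[(3/8)·log₂(3/8) + (1/4)·log₂(1/4) + (1/8)·log₂(1/8) + (1/4)·log₂(1/4)]
  = 0.5306 + 0.5000 + 0.3750 + 0.5000
  = 1.9056 bits

I(A;B) = H(A) + H(B) - H(A,B)
  = 0.9544 + 1.0000 - 1.9056
  = 0.0488 bits

Distribution 2 (X, Y):
Marginal P(X) (row sums):
  P(X=0) = 1/2 + 1/8 = 5/8
  P(X=1) = 0 + 3/8 = 3/8
Marginal P(Y) (column sums):
  P(Y=0) = 1/2 + 0 = 1/2
  P(Y=1) = 1/8 + 3/8 = 1/2

H(X) = -[(5/8)·log₂(5/8) + (3/8)·log₂(3/8)]
  = 0.4238 + 0.5306
  = 0.9544 bits
H(Y) = -[(1/2)·log₂(1/2) + (1/2)·log₂(1/2)]
  = 0.5000 + 0.5000
  = 1.0000 bits
H(X,Y) = -[(1/2)·log₂(1/2) + (1/8)·log₂(1/8) + (3/8)·log₂(3/8)]
  = 0.5000 + 0.3750 + 0.5306
  = 1.4056 bits

I(X;Y) = H(X) + H(Y) - H(X,Y)
  = 0.9544 + 1.0000 - 1.4056
  = 0.5488 bits

I(X;Y) = 0.5488 bits > I(A;B) = 0.0488 bits, so (X, Y) has the higher mutual information (stronger dependence).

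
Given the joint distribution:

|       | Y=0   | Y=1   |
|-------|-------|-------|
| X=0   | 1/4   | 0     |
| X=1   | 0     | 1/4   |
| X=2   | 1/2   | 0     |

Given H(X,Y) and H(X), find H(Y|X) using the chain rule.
From the chain rule: H(X,Y) = H(X) + H(Y|X)
Therefore: H(Y|X) = H(X,Y) - H(X)

H(X,Y) = -[(1/4)·log₂(1/4) + (1/4)·log₂(1/4) + (1/2)·log₂(1/2)]
  = 0.5000 + 0.5000 + 0.5000
  = 1.5000 bits
Marginal P(X) (row sums):
  P(X=0) = 1/4 + 0 = 1/4
  P(X=1) = 0 + 1/4 = 1/4
  P(X=2) = 1/2 + 0 = 1/2
H(X) = -[(1/4)·log₂(1/4) + (1/4)·log₂(1/4) + (1/2)·log₂(1/2)]
  = 0.5000 + 0.5000 + 0.5000
  = 1.5000 bits

H(Y|X) = 1.5000 - 1.5000 = 0.0000 bits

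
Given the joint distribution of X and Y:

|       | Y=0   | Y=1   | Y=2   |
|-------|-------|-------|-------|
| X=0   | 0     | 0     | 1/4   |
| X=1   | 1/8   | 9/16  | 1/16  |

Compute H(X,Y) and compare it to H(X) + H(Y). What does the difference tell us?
Marginal P(X) (row sums):
  P(X=0) = 0 + 0 + 1/4 = 1/4
  P(X=1) = 1/8 + 9/16 + 1/16 = 3/4
Marginal P(Y) (column sums):
  P(Y=0) = 0 + 1/8 = 1/8
  P(Y=1) = 0 + 9/16 = 9/16
  P(Y=2) = 1/4 + 1/16 = 5/16

H(X,Y) = -[(1/4)·log₂(1/4) + (1/8)·log₂(1/8) + (9/16)·log₂(9/16) + (1/16)·log₂(1/16)]
  = 0.5000 + 0.3750 + 0.4669 + 0.2500
  = 1.5919 bits
H(X) = -[(1/4)·log₂(1/4) + (3/4)·log₂(3/4)]
  = 0.5000 + 0.3113
  = 0.8113 bits
H(Y) = -[(1/8)·log₂(1/8) + (9/16)·log₂(9/16) + (5/16)·log₂(5/16)]
  = 0.3750 + 0.4669 + 0.5244
  = 1.3663 bits

H(X) + H(Y) = 0.8113 + 1.3663 = 2.1776 bits
Difference: H(X) + H(Y) - H(X,Y) = 2.1776 - 1.5919 = 0.5857 bits = I(X;Y)

The difference is the mutual information; it is positive here, so X and Y are dependent (knowing one reduces uncertainty about the other by 0.5857 bits).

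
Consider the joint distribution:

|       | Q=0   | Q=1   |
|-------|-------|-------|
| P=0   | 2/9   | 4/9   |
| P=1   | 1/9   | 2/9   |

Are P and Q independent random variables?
Marginal P(P) (row sums):
  P(P=0) = 2/9 + 4/9 = 2/3
  P(P=1) = 1/9 + 2/9 = 1/3
Marginal P(Q) (column sums):
  P(Q=0) = 2/9 + 1/9 = 1/3
  P(Q=1) = 4/9 + 2/9 = 2/3

P and Q are independent iff P(P=i,Q=j) = P(P=i)·P(Q=j) for every cell.
  P(P=0)·P(Q=0) = 2/3 × 1/3 = 2/9 = P(P=0,Q=0) ✓
  P(P=0)·P(Q=1) = 2/3 × 2/3 = 4/9 = P(P=0,Q=1) ✓
  P(P=1)·P(Q=0) = 1/3 × 1/3 = 1/9 = P(P=1,Q=0) ✓
  P(P=1)·P(Q=1) = 1/3 × 2/3 = 2/9 = P(P=1,Q=1) ✓

Yes, P and Q are independent: every cell factors, so I(P;Q) = 0 bits.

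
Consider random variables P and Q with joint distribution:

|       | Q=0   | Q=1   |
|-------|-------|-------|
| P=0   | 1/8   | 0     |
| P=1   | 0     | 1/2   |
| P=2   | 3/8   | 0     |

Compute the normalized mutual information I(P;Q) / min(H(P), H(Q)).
Marginal P(P) (row sums):
  P(P=0) = 1/8 + 0 = 1/8
  P(P=1) = 0 + 1/2 = 1/2
  P(P=2) = 3/8 + 0 = 3/8
Marginal P(Q) (column sums):
  P(Q=0) = 1/8 + 0 + 3/8 = 1/2
  P(Q=1) = 0 + 1/2 + 0 = 1/2

H(P) = -[(1/8)·log₂(1/8) + (1/2)·log₂(1/2) + (3/8)·log₂(3/8)]
  = 0.3750 + 0.5000 + 0.5306
  = 1.4056 bits
H(Q) = -[(1/2)·log₂(1/2) + (1/2)·log₂(1/2)]
  = 0.5000 + 0.5000
  = 1.0000 bits
H(P,Q) = -[(1/8)·log₂(1/8) + (1/2)·log₂(1/2) + (3/8)·log₂(3/8)]
  = 0.3750 + 0.5000 + 0.5306
  = 1.4056 bits

I(P;Q) = H(P) + H(Q) - H(P,Q)
  = 1.4056 + 1.0000 - 1.4056
  = 1.0000 bits

min(H(P), H(Q)) = min(1.4056, 1.0000) = 1.0000 bits
Normalized MI = 1.0000 / 1.0000 = 1.0000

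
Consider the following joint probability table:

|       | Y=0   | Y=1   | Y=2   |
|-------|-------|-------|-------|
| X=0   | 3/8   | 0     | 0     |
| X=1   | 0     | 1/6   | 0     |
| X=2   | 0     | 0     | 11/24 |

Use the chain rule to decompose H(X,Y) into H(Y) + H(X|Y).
By the chain rule: H(X,Y) = H(Y) + H(X|Y)

Marginal P(Y) (column sums):
  P(Y=0) = 3/8 + 0 + 0 = 3/8
  P(Y=1) = 0 + 1/6 + 0 = 1/6
  P(Y=2) = 0 + 0 + 11/24 = 11/24
H(Y) = -[(3/8)·log₂(3/8) + (1/6)·log₂(1/6) + (11/24)·log₂(11/24)]
  = 0.5306 + 0.4308 + 0.5159
  = 1.4773 bits
H(X|Y) = -Σ P(X,Y)·log₂ P(X|Y), where P(X|Y) = P(X,Y) / P(Y)
  (cells with P(X,Y) = 0 contribute 0)
  (X=0,Y=0): P(X|Y) = (3/8)/(3/8) = 1;  -(3/8)·log₂(1) = 0.0000
  (X=1,Y=1): P(X|Y) = (1/6)/(1/6) = 1;  -(1/6)·log₂(1) = 0.0000
  (X=2,Y=2): P(X|Y) = (11/24)/(11/24) = 1;  -(11/24)·log₂(1) = 0.0000
H(X|Y) = 0.0000 + 0.0000 + 0.0000
  = 0.0000 bits

H(X,Y) = H(Y) + H(X|Y) = 1.4773 + 0.0000 = 1.4773 bits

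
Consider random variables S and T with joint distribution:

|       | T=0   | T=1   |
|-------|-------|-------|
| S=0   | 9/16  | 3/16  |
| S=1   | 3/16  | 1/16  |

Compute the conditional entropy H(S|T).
Marginal P(T) (column sums):
  P(T=0) = 9/16 + 3/16 = 3/4
  P(T=1) = 3/16 + 1/16 = 1/4

H(S|T) = -Σ P(S,T)·log₂ P(S|T), where P(S|T) = P(S,T) / P(T)
  (S=0,T=0): P(S|T) = (9/16)/(3/4) = 3/4;  -(9/16)·log₂(3/4) = 0.2335
  (S=0,T=1): P(S|T) = (3/16)/(1/4) = 3/4;  -(3/16)·log₂(3/4) = 0.0778
  (S=1,T=0): P(S|T) = (3/16)/(3/4) = 1/4;  -(3/16)·log₂(1/4) = 0.3750
  (S=1,T=1): P(S|T) = (1/16)/(1/4) = 1/4;  -(1/16)·log₂(1/4) = 0.1250
H(S|T) = 0.2335 + 0.0778 + 0.3750 + 0.1250
  = 0.8113 bits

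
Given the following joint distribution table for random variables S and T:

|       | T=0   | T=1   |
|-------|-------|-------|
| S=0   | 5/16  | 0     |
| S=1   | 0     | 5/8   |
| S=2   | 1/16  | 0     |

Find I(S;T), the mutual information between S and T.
Marginal P(S) (row sums):
  P(S=0) = 5/16 + 0 = 5/16
  P(S=1) = 0 + 5/8 = 5/8
  P(S=2) = 1/16 + 0 = 1/16
Marginal P(T) (column sums):
  P(T=0) = 5/16 + 0 + 1/16 = 3/8
  P(T=1) = 0 + 5/8 + 0 = 5/8

H(S) = -[(5/16)·log₂(5/16) + (5/8)·log₂(5/8) + (1/16)·log₂(1/16)]
  = 0.5244 + 0.4238 + 0.2500
  = 1.1982 bits
H(T) = -[(3/8)·log₂(3/8) + (5/8)·log₂(5/8)]
  = 0.5306 + 0.4238
  = 0.9544 bits
H(S,T) = -[(5/16)·log₂(5/16) + (5/8)·log₂(5/8) + (1/16)·log₂(1/16)]
  = 0.5244 + 0.4238 + 0.2500
  = 1.1982 bits

I(S;T) = H(S) + H(T) - H(S,T)
  = 1.1982 + 0.9544 - 1.1982
  = 0.9544 bits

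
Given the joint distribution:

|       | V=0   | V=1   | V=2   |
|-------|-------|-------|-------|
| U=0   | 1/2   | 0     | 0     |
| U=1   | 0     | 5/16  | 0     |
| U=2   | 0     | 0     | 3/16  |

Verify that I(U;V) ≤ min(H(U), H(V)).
Marginal P(U) (row sums):
  P(U=0) = 1/2 + 0 + 0 = 1/2
  P(U=1) = 0 + 5/16 + 0 = 5/16
  P(U=2) = 0 + 0 + 3/16 = 3/16
Marginal P(V) (column sums):
  P(V=0) = 1/2 + 0 + 0 = 1/2
  P(V=1) = 0 + 5/16 + 0 = 5/16
  P(V=2) = 0 + 0 + 3/16 = 3/16

H(U) = -[(1/2)·log₂(1/2) + (5/16)·log₂(5/16) + (3/16)·log₂(3/16)]
  = 0.5000 + 0.5244 + 0.4528
  = 1.4772 bits
H(V) = -[(1/2)·log₂(1/2) + (5/16)·log₂(5/16) + (3/16)·log₂(3/16)]
  = 0.5000 + 0.5244 + 0.4528
  = 1.4772 bits
H(U,V) = -[(1/2)·log₂(1/2) + (5/16)·log₂(5/16) + (3/16)·log₂(3/16)]
  = 0.5000 + 0.5244 + 0.4528
  = 1.4772 bits

I(U;V) = H(U) + H(V) - H(U,V)
  = 1.4772 + 1.4772 - 1.4772
  = 1.4772 bits

min(H(U), H(V)) = min(1.4772, 1.4772) = 1.4772 bits
Since 1.4772 ≤ 1.4772, the bound is satisfied ✓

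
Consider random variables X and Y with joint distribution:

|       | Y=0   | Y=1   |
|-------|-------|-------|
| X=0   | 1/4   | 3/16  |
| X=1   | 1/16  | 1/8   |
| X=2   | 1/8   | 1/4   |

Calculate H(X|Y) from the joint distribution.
Marginal P(Y) (column sums):
  P(Y=0) = 1/4 + 1/16 + 1/8 = 7/16
  P(Y=1) = 3/16 + 1/8 + 1/4 = 9/16

H(X|Y) = -Σ P(X,Y)·log₂ P(X|Y), where P(X|Y) = P(X,Y) / P(Y)
  (X=0,Y=0): P(X|Y) = (1/4)/(7/16) = 4/7;  -(1/4)·log₂(4/7) = 0.2018
  (X=0,Y=1): P(X|Y) = (3/16)/(9/16) = 1/3;  -(3/16)·log₂(1/3) = 0.2972
  (X=1,Y=0): P(X|Y) = (1/16)/(7/16) = 1/7;  -(1/16)·log₂(1/7) = 0.1755
  (X=1,Y=1): P(X|Y) = (1/8)/(9/16) = 2/9;  -(1/8)·log₂(2/9) = 0.2712
  (X=2,Y=0): P(X|Y) = (1/8)/(7/16) = 2/7;  -(1/8)·log₂(2/7) = 0.2259
  (X=2,Y=1): P(X|Y) = (1/4)/(9/16) = 4/9;  -(1/4)·log₂(4/9) = 0.2925
H(X|Y) = 0.2018 + 0.2972 + 0.1755 + 0.2712 + 0.2259 + 0.2925
  = 1.4641 bits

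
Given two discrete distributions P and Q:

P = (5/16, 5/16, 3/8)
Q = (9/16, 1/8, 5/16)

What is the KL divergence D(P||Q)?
D(P||Q) = Σ P(i) log₂(P(i)/Q(i))
  i=0: (5/16) × log₂((5/16)/(9/16)) = (5/16) × log₂(5/9) = -0.2650
  i=1: (5/16) × log₂((5/16)/(1/8)) = (5/16) × log₂(5/2) = 0.4131
  i=2: (3/8) × log₂((3/8)/(5/16)) = (3/8) × log₂(6/5) = 0.0986
D(P||Q) = -0.2650 + 0.4131 + 0.0986
  = 0.2467 bits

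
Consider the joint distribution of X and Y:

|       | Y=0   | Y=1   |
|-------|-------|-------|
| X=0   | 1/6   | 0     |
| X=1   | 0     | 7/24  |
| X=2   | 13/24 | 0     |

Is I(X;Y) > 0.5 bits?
Marginal P(X) (row sums):
  P(X=0) = 1/6 + 0 = 1/6
  P(X=1) = 0 + 7/24 = 7/24
  P(X=2) = 13/24 + 0 = 13/24
Marginal P(Y) (column sums):
  P(Y=0) = 1/6 + 0 + 13/24 = 17/24
  P(Y=1) = 0 + 7/24 + 0 = 7/24

H(X) = -[(1/6)·log₂(1/6) + (7/24)·log₂(7/24) + (13/24)·log₂(13/24)]
  = 0.4308 + 0.5185 + 0.4791
  = 1.4284 bits
H(Y) = -[(17/24)·log₂(17/24) + (7/24)·log₂(7/24)]
  = 0.3524 + 0.5185
  = 0.8709 bits
H(X,Y) = -[(1/6)·log₂(1/6) + (7/24)·log₂(7/24) + (13/24)·log₂(13/24)]
  = 0.4308 + 0.5185 + 0.4791
  = 1.4284 bits

I(X;Y) = H(X) + H(Y) - H(X,Y)
  = 1.4284 + 0.8709 - 1.4284
  = 0.8709 bits

Yes. I(X;Y) = 0.8709 bits, which is > 0.5 bits.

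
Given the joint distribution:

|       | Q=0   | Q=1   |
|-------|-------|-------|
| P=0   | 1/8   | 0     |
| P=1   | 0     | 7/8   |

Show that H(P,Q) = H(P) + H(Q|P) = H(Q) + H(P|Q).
Marginal P(P) (row sums):
  P(P=0) = 1/8 + 0 = 1/8
  P(P=1) = 0 + 7/8 = 7/8
Marginal P(Q) (column sums):
  P(Q=0) = 1/8 + 0 = 1/8
  P(Q=1) = 0 + 7/8 = 7/8

Decomposition 1: H(P) + H(Q|P)
H(P) = -[(1/8)·log₂(1/8) + (7/8)·log₂(7/8)]
  = 0.3750 + 0.1686
  = 0.5436 bits
H(Q|P) = -Σ P(P,Q)·log₂ P(Q|P), where P(Q|P) = P(P,Q) / P(P)
  (cells with P(P,Q) = 0 contribute 0)
  (P=0,Q=0): P(Q|P) = (1/8)/(1/8) = 1;  -(1/8)·log₂(1) = 0.0000
  (P=1,Q=1): P(Q|P) = (7/8)/(7/8) = 1;  -(7/8)·log₂(1) = 0.0000
H(Q|P) = 0.0000 + 0.0000
  = 0.0000 bits
H(P) + H(Q|P) = 0.5436 + 0.0000 = 0.5436 bits

Decomposition 2: H(Q) + H(P|Q)
H(Q) = -[(1/8)·log₂(1/8) + (7/8)·log₂(7/8)]
  = 0.3750 + 0.1686
  = 0.5436 bits
H(P|Q) = -Σ P(P,Q)·log₂ P(P|Q), where P(P|Q) = P(P,Q) / P(Q)
  (cells with P(P,Q) = 0 contribute 0)
  (P=0,Q=0): P(P|Q) = (1/8)/(1/8) = 1;  -(1/8)·log₂(1) = 0.0000
  (P=1,Q=1): P(P|Q) = (7/8)/(7/8) = 1;  -(7/8)·log₂(1) = 0.0000
H(P|Q) = 0.0000 + 0.0000
  = 0.0000 bits
H(Q) + H(P|Q) = 0.5436 + 0.0000 = 0.5436 bits

Direct computation of the joint entropy:
H(P,Q) = -[(1/8)·log₂(1/8) + (7/8)·log₂(7/8)]
  = 0.3750 + 0.1686
  = 0.5436 bits

All three agree: H(P,Q) = 0.5436 bits ✓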